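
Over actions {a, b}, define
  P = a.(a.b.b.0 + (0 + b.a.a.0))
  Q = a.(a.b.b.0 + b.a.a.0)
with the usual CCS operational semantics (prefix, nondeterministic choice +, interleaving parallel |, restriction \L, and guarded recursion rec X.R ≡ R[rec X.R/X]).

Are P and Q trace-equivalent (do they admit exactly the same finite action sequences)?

trace-equivalent

Reachable graph of P (7 states):
  u0 = a.(a.b.b.0 + (0 + b.a.a.0)) | ··a··> u1
  u1 = a.b.b.0 + (0 + b.a.a.0) | ··a··> u2, ··b··> u3
  u2 = b.b.0 | ··b··> u4
  u3 = a.a.0 | ··a··> u5
  u4 = b.0 | ··b··> u6
  u5 = a.0 | ··a··> u6
  u6 = 0 | ∅
Reachable graph of Q (7 states):
  v0 = a.(a.b.b.0 + b.a.a.0) | ··a··> v1
  v1 = a.b.b.0 + b.a.a.0 | ··a··> v2, ··b··> v3
  v2 = b.b.0 | ··b··> v4
  v3 = a.a.0 | ··a··> v5
  v4 = b.0 | ··b··> v6
  v5 = a.0 | ··a··> v6
  v6 = 0 | ∅
Partition-refinement fixed point:
  B0 = {u0, v0}
  B1 = {u1, v1}
  B2 = {u2, v2}
  B3 = {u4, v4}
  B4 = {u6, v6}
  B5 = {u3, v3}
  B6 = {u5, v5}
u0 ∈ B0, v0 ∈ B0 → same block
Bisimilar ⇒ trace-equivalent.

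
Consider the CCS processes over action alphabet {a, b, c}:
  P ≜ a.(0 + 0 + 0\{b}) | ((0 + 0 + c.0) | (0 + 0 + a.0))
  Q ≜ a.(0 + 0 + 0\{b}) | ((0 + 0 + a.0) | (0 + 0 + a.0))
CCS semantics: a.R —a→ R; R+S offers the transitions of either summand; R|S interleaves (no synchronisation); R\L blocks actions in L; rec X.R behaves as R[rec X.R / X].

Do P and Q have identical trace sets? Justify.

Reachable graph of P (8 states):
  s0 = a.(0 + 0 + 0\{b}) | ((0 + 0 + c.0) | (0 + 0 + a.0)) | —a→ s1, —a→ s2, —c→ s3
  s1 = (0 + 0 + 0\{b}) | ((0 + 0 + c.0) | (0 + 0 + a.0)) | —a→ s4, —c→ s5
  s2 = a.(0 + 0 + 0\{b}) | ((0 + 0 + c.0) | 0) | —a→ s4, —c→ s6
  s3 = a.(0 + 0 + 0\{b}) | (0 | (0 + 0 + a.0)) | —a→ s5, —a→ s6
  s4 = (0 + 0 + 0\{b}) | ((0 + 0 + c.0) | 0) | —c→ s7
  s5 = (0 + 0 + 0\{b}) | (0 | (0 + 0 + a.0)) | —a→ s7
  s6 = a.(0 + 0 + 0\{b}) | (0 | 0) | —a→ s7
  s7 = (0 + 0 + 0\{b}) | (0 | 0) | ∅
Reachable graph of Q (8 states):
  t0 = a.(0 + 0 + 0\{b}) | ((0 + 0 + a.0) | (0 + 0 + a.0)) | —a→ t1, —a→ t2, —a→ t3
  t1 = (0 + 0 + 0\{b}) | ((0 + 0 + a.0) | (0 + 0 + a.0)) | —a→ t4, —a→ t5
  t2 = a.(0 + 0 + 0\{b}) | ((0 + 0 + a.0) | 0) | —a→ t4, —a→ t6
  t3 = a.(0 + 0 + 0\{b}) | (0 | (0 + 0 + a.0)) | —a→ t5, —a→ t6
  t4 = (0 + 0 + 0\{b}) | ((0 + 0 + a.0) | 0) | —a→ t7
  t5 = (0 + 0 + 0\{b}) | (0 | (0 + 0 + a.0)) | —a→ t7
  t6 = a.(0 + 0 + 0\{b}) | (0 | 0) | —a→ t7
  t7 = (0 + 0 + 0\{b}) | (0 | 0) | ∅
Trace ⟨c⟩ through P, begin at {s0}:
  step 1 (c): {s3}
  P completes σ.
Trace ⟨c⟩ through Q, begin at {t0}:
  step 1 (c): ∅ (Q stuck)

trace-distinct — witness ⟨c⟩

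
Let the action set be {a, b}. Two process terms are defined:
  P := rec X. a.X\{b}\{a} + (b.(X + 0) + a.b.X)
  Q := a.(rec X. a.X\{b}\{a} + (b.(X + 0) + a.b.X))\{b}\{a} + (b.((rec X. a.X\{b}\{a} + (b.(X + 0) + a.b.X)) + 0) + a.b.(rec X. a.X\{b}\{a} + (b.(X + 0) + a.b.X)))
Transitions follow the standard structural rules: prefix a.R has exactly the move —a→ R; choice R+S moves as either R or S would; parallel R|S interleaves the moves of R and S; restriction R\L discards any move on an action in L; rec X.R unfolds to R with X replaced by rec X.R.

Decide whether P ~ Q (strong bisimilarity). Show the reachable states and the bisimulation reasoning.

bisimilar

Reachable graph of P (4 states):
  m0 = rec X. a.X\{b}\{a} + (b.(X + 0) + a.b.X) → ··a··> m1, ··a··> m2, ··b··> m3
  m1 = (rec X. a.X\{b}\{a} + (b.(X + 0) + a.b.X))\{b}\{a} → ∅
  m2 = b.(rec X. a.X\{b}\{a} + (b.(X + 0) + a.b.X)) → ··b··> m0
  m3 = (rec X. a.X\{b}\{a} + (b.(X + 0) + a.b.X)) + 0 → ··a··> m1, ··a··> m2, ··b··> m3
Reachable graph of Q (5 states):
  n0 = a.(rec X. a.X\{b}\{a} + (b.(X + 0) + a.b.X))\{b}\{a} + (b.((rec X. a.X\{b}\{a} + (b.(X + 0) + a.b.X)) + 0) + a.b.(rec X. a.X\{b}\{a} + (b.(X + 0) + a.b.X))) → ··a··> n1, ··a··> n2, ··b··> n3
  n1 = (rec X. a.X\{b}\{a} + (b.(X + 0) + a.b.X))\{b}\{a} → ∅
  n2 = b.(rec X. a.X\{b}\{a} + (b.(X + 0) + a.b.X)) → ··b··> n4
  n3 = (rec X. a.X\{b}\{a} + (b.(X + 0) + a.b.X)) + 0 → ··a··> n1, ··a··> n2, ··b··> n3
  n4 = rec X. a.X\{b}\{a} + (b.(X + 0) + a.b.X) → ··a··> n1, ··a··> n2, ··b··> n3
Coarsest stable partition (strong bisimilarity classes):
  B0 = {m0, m3, n0, n3, n4}
  B1 = {m1, n1}
  B2 = {m2, n2}
m0 ∈ B0, n0 ∈ B0 → same block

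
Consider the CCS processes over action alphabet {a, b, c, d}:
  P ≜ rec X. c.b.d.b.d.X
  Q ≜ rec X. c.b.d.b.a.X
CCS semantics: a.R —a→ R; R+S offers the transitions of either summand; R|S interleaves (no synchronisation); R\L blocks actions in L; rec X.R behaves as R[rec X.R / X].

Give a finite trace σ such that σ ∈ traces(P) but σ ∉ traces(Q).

P's transition system — 5 states:
  s0 = rec X. c.b.d.b.d.X | =c=> s1
  s1 = b.d.b.d.(rec X. c.b.d.b.d.X) | =b=> s2
  s2 = d.b.d.(rec X. c.b.d.b.d.X) | =d=> s3
  s3 = b.d.(rec X. c.b.d.b.d.X) | =b=> s4
  s4 = d.(rec X. c.b.d.b.d.X) | =d=> s0
Q's transition system — 5 states:
  t0 = rec X. c.b.d.b.a.X | =c=> t1
  t1 = b.d.b.a.(rec X. c.b.d.b.a.X) | =b=> t2
  t2 = d.b.a.(rec X. c.b.d.b.a.X) | =d=> t3
  t3 = b.a.(rec X. c.b.d.b.a.X) | =b=> t4
  t4 = a.(rec X. c.b.d.b.a.X) | =a=> t0
Executing cbdbd from P (initial set {s0}):
  after c @ step 1: {s1}
  after b @ step 2: {s2}
  after d @ step 3: {s3}
  after b @ step 4: {s4}
  after d @ step 5: {s0}
  P completes σ.
Executing cbdbd from Q (initial set {t0}):
  after c @ step 1: {t1}
  after b @ step 2: {t2}
  after d @ step 3: {t3}
  after b @ step 4: {t4}
  after d @ step 5: no successor for Q

cbdbd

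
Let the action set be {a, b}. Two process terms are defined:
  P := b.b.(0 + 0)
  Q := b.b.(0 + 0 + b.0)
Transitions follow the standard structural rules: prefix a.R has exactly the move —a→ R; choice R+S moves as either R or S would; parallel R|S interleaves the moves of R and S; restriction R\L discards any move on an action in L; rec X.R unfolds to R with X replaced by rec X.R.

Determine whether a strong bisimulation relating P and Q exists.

not bisimilar

P's transition system — 3 states:
  s0 = b.b.(0 + 0) → -b-> s1
  s1 = b.(0 + 0) → -b-> s2
  s2 = 0 + 0 → deadlocked
Q's transition system — 4 states:
  t0 = b.b.(0 + 0 + b.0) → -b-> t1
  t1 = b.(0 + 0 + b.0) → -b-> t2
  t2 = 0 + 0 + b.0 → -b-> t3
  t3 = 0 → deadlocked
Partition-refinement fixed point:
  B0 = {s0, t1}
  B1 = {s1, t2}
  B2 = {s2, t3}
  B3 = {t0}
s0 ∈ B0, t0 ∈ B3 → different blocks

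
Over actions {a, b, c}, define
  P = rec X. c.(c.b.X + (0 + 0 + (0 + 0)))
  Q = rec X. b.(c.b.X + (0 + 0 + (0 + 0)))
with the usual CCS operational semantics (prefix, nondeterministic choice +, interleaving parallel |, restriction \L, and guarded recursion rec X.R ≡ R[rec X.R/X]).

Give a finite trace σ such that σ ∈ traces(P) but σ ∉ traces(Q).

c

LTS(P): 3 reachable states
  u0 = rec X. c.(c.b.X + (0 + 0 + (0 + 0))) → ··c··> u1
  u1 = c.b.(rec X. c.(c.b.X + (0 + 0 + (0 + 0)))) + (0 + 0 + (0 + 0)) → ··c··> u2
  u2 = b.(rec X. c.(c.b.X + (0 + 0 + (0 + 0)))) → ··b··> u0
LTS(Q): 3 reachable states
  v0 = rec X. b.(c.b.X + (0 + 0 + (0 + 0))) → ··b··> v1
  v1 = c.b.(rec X. b.(c.b.X + (0 + 0 + (0 + 0)))) + (0 + 0 + (0 + 0)) → ··c··> v2
  v2 = b.(rec X. b.(c.b.X + (0 + 0 + (0 + 0)))) → ··b··> v0
Run σ = ⟨c⟩ on P: start {u0}
  step 1 (c): {u1}
  — P admits the full trace.
Run σ = ⟨c⟩ on Q: start {v0}
  step 1 (c): ∅  — Q cannot continue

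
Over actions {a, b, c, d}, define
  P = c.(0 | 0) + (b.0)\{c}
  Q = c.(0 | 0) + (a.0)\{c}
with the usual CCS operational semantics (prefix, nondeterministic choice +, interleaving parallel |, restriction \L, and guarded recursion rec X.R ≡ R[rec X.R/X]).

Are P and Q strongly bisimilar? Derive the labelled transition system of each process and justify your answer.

P ≁ Q

P's transition system — 3 states:
  p0 = c.(0 | 0) + (b.0)\{c} ⊢ —b→ p1, —c→ p2
  p1 = 0\{c} ⊢ ·
  p2 = 0 | 0 ⊢ ·
Q's transition system — 3 states:
  q0 = c.(0 | 0) + (a.0)\{c} ⊢ —a→ q1, —c→ q2
  q1 = 0\{c} ⊢ ·
  q2 = 0 | 0 ⊢ ·
Partition-refinement fixed point:
  B0 = {p0}
  B1 = {p1, p2, q1, q2}
  B2 = {q0}
p0 ∈ B0, q0 ∈ B2 → different blocks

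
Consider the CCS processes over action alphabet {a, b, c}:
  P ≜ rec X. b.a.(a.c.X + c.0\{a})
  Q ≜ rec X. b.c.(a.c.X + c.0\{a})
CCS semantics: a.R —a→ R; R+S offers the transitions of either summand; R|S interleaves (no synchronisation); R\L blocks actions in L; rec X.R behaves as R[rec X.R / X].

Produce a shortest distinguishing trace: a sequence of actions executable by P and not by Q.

LTS(P): 5 reachable states
  u0 = rec X. b.a.(a.c.X + c.0\{a}) has moves =b=> u1
  u1 = a.(a.c.(rec X. b.a.(a.c.X + c.0\{a})) + c.0\{a}) has moves =a=> u2
  u2 = a.c.(rec X. b.a.(a.c.X + c.0\{a})) + c.0\{a} has moves =a=> u3, =c=> u4
  u3 = c.(rec X. b.a.(a.c.X + c.0\{a})) has moves =c=> u0
  u4 = 0\{a} has moves deadlocked
LTS(Q): 5 reachable states
  v0 = rec X. b.c.(a.c.X + c.0\{a}) has moves =b=> v1
  v1 = c.(a.c.(rec X. b.c.(a.c.X + c.0\{a})) + c.0\{a}) has moves =c=> v2
  v2 = a.c.(rec X. b.c.(a.c.X + c.0\{a})) + c.0\{a} has moves =a=> v3, =c=> v4
  v3 = c.(rec X. b.c.(a.c.X + c.0\{a})) has moves =c=> v0
  v4 = 0\{a} has moves deadlocked
Trace ⟨ba⟩ through P, begin at {u0}:
  after b @ step 1: {u1}
  after a @ step 2: {u2}
  ✓ P
Trace ⟨ba⟩ through Q, begin at {v0}:
  after b @ step 1: {v1}
  after a @ step 2: no successor for Q

ba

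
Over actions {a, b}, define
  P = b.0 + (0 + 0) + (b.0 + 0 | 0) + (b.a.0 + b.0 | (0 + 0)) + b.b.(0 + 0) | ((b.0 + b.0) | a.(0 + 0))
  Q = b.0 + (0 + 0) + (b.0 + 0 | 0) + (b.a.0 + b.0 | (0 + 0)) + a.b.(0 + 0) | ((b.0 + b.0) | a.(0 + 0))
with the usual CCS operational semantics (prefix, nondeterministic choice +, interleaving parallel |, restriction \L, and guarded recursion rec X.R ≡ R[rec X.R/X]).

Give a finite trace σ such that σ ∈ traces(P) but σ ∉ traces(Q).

Reachable graph of P (15 states):
  m0 = b.0 + (0 + 0) + (b.0 + 0 | 0) + (b.a.0 + b.0 | (0 + 0)) + b.b.(0 + 0) | ((b.0 + b.0) | a.(0 + 0)) | --a--▸ m1, --b--▸ m2, --b--▸ m3, --b--▸ m4, --b--▸ m5, --b--▸ m6
  m1 = b.b.(0 + 0) | ((b.0 + b.0) | (0 + 0)) | --b--▸ m7, --b--▸ m8
  m2 = 0 | ∅
  m3 = 0 | (0 + 0) | ∅
  m4 = a.0 | --a--▸ m2
  m5 = b.(0 + 0) | ((b.0 + b.0) | a.(0 + 0)) | --a--▸ m7, --b--▸ m10, --b--▸ m9
  m6 = b.b.(0 + 0) | (0 | a.(0 + 0)) | --a--▸ m8, --b--▸ m10
  m7 = b.(0 + 0) | ((b.0 + b.0) | (0 + 0)) | --b--▸ m11, --b--▸ m12
  m8 = b.b.(0 + 0) | (0 | (0 + 0)) | --b--▸ m12
  m9 = (0 + 0) | ((b.0 + b.0) | a.(0 + 0)) | --a--▸ m11, --b--▸ m13
  m10 = b.(0 + 0) | (0 | a.(0 + 0)) | --a--▸ m12, --b--▸ m13
  m11 = (0 + 0) | ((b.0 + b.0) | (0 + 0)) | --b--▸ m14
  m12 = b.(0 + 0) | (0 | (0 + 0)) | --b--▸ m14
  m13 = (0 + 0) | (0 | a.(0 + 0)) | --a--▸ m14
  m14 = (0 + 0) | (0 | (0 + 0)) | ∅
Reachable graph of Q (15 states):
  n0 = b.0 + (0 + 0) + (b.0 + 0 | 0) + (b.a.0 + b.0 | (0 + 0)) + a.b.(0 + 0) | ((b.0 + b.0) | a.(0 + 0)) | --a--▸ n1, --a--▸ n2, --b--▸ n3, --b--▸ n4, --b--▸ n5, --b--▸ n6
  n1 = a.b.(0 + 0) | ((b.0 + b.0) | (0 + 0)) | --a--▸ n7, --b--▸ n8
  n2 = b.(0 + 0) | ((b.0 + b.0) | a.(0 + 0)) | --a--▸ n7, --b--▸ n10, --b--▸ n9
  n3 = 0 | ∅
  n4 = 0 | (0 + 0) | ∅
  n5 = a.0 | --a--▸ n3
  n6 = a.b.(0 + 0) | (0 | a.(0 + 0)) | --a--▸ n10, --a--▸ n8
  n7 = b.(0 + 0) | ((b.0 + b.0) | (0 + 0)) | --b--▸ n11, --b--▸ n12
  n8 = a.b.(0 + 0) | (0 | (0 + 0)) | --a--▸ n12
  n9 = (0 + 0) | ((b.0 + b.0) | a.(0 + 0)) | --a--▸ n11, --b--▸ n13
  n10 = b.(0 + 0) | (0 | a.(0 + 0)) | --a--▸ n12, --b--▸ n13
  n11 = (0 + 0) | ((b.0 + b.0) | (0 + 0)) | --b--▸ n14
  n12 = b.(0 + 0) | (0 | (0 + 0)) | --b--▸ n14
  n13 = (0 + 0) | (0 | a.(0 + 0)) | --a--▸ n14
  n14 = (0 + 0) | (0 | (0 + 0)) | ∅
Trace ⟨bb⟩ through P, begin at {m0}:
  after b @ step 1: {m2, m3, m4, m5, m6}
  after b @ step 2: {m10, m9}
  — P admits the full trace.
Trace ⟨bb⟩ through Q, begin at {n0}:
  after b @ step 1: {n3, n4, n5, n6}
  after b @ step 2: no successor for Q

bb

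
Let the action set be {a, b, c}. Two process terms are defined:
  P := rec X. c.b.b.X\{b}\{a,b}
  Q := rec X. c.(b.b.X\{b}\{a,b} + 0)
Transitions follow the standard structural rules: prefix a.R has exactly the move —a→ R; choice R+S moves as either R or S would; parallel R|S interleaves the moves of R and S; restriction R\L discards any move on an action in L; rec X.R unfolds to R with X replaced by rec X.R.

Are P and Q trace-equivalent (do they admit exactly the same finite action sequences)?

trace-equivalent

LTS(P): 5 reachable states
  s0 = rec X. c.b.b.X\{b}\{a,b} ⊢ ··c··> s1
  s1 = b.b.(rec X. c.b.b.X\{b}\{a,b})\{b}\{a,b} ⊢ ··b··> s2
  s2 = b.(rec X. c.b.b.X\{b}\{a,b})\{b}\{a,b} ⊢ ··b··> s3
  s3 = (rec X. c.b.b.X\{b}\{a,b})\{b}\{a,b} ⊢ ··c··> s4
  s4 = (b.b.(rec X. c.b.b.X\{b}\{a,b})\{b}\{a,b})\{b}\{a,b} ⊢ stopped
LTS(Q): 5 reachable states
  t0 = rec X. c.(b.b.X\{b}\{a,b} + 0) ⊢ ··c··> t1
  t1 = b.b.(rec X. c.(b.b.X\{b}\{a,b} + 0))\{b}\{a,b} + 0 ⊢ ··b··> t2
  t2 = b.(rec X. c.(b.b.X\{b}\{a,b} + 0))\{b}\{a,b} ⊢ ··b··> t3
  t3 = (rec X. c.(b.b.X\{b}\{a,b} + 0))\{b}\{a,b} ⊢ ··c··> t4
  t4 = (b.b.(rec X. c.(b.b.X\{b}\{a,b} + 0))\{b}\{a,b} + 0)\{b}\{a,b} ⊢ stopped
Bisimilarity quotient blocks:
  B0 = {s0, t0}
  B1 = {s1, t1}
  B2 = {s2, t2}
  B3 = {s3, t3}
  B4 = {s4, t4}
s0 ∈ B0, t0 ∈ B0 → same block
Bisimilar ⇒ trace-equivalent.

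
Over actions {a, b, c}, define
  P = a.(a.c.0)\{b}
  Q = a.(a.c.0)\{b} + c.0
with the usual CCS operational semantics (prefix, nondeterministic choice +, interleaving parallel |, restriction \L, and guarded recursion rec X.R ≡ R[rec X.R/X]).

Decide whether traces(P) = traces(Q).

Reachable graph of P (4 states):
  p0 = a.(a.c.0)\{b} ⊢ -a-> p1
  p1 = (a.c.0)\{b} ⊢ -a-> p2
  p2 = (c.0)\{b} ⊢ -c-> p3
  p3 = 0\{b} ⊢ ·
Reachable graph of Q (5 states):
  q0 = a.(a.c.0)\{b} + c.0 ⊢ -a-> q1, -c-> q2
  q1 = (a.c.0)\{b} ⊢ -a-> q3
  q2 = 0 ⊢ ·
  q3 = (c.0)\{b} ⊢ -c-> q4
  q4 = 0\{b} ⊢ ·
Run σ = ⟨c⟩ on Q: start {q0}
  step 1 (c): {q2}
  ✓ Q
Run σ = ⟨c⟩ on P: start {p0}
  step 1 (c): ∅  — P cannot continue

traces(P) ≠ traces(Q) — witness ⟨c⟩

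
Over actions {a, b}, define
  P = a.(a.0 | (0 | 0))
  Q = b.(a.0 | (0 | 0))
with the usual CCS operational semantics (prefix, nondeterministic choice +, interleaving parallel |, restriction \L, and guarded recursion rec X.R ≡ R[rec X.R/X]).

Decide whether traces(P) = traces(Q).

P's transition system — 3 states:
  u0 = a.(a.0 | (0 | 0)) has moves —a→ u1
  u1 = a.0 | (0 | 0) has moves —a→ u2
  u2 = 0 | (0 | 0) has moves deadlocked
Q's transition system — 3 states:
  v0 = b.(a.0 | (0 | 0)) has moves —b→ v1
  v1 = a.0 | (0 | 0) has moves —a→ v2
  v2 = 0 | (0 | 0) has moves deadlocked
Run σ = ⟨a⟩ on P: start {u0}
  [1] a ⇒ {u1}
  ✓ P
Run σ = ⟨a⟩ on Q: start {v0}
  [1] a ⇒ ∅  — Q cannot continue

NO — witness ⟨a⟩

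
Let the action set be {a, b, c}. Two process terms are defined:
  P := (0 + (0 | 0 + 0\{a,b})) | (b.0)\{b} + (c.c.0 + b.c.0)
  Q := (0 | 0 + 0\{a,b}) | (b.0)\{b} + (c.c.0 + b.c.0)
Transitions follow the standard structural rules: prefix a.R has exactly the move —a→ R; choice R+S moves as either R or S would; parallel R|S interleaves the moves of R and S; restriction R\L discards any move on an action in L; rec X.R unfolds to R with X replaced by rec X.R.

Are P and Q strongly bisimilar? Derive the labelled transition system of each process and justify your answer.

LTS(P): 3 reachable states
  p0 = (0 + (0 | 0 + 0\{a,b})) | (b.0)\{b} + (c.c.0 + b.c.0) :: —b→ p1, —c→ p1
  p1 = c.0 :: —c→ p2
  p2 = 0 :: deadlocked
LTS(Q): 3 reachable states
  q0 = (0 | 0 + 0\{a,b}) | (b.0)\{b} + (c.c.0 + b.c.0) :: —b→ q1, —c→ q1
  q1 = c.0 :: —c→ q2
  q2 = 0 :: deadlocked
Coarsest stable partition (strong bisimilarity classes):
  B0 = {p0, q0}
  B1 = {p1, q1}
  B2 = {p2, q2}
p0 ∈ B0, q0 ∈ B0 → same block

YES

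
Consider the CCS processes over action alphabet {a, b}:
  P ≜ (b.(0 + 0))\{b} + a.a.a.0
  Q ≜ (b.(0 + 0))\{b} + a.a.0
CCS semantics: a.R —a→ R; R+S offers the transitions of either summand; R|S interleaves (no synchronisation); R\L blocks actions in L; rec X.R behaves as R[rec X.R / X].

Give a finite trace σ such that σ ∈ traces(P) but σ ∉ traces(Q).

aaa

P's transition system — 4 states:
  u0 = (b.(0 + 0))\{b} + a.a.a.0 :: —a→ u1
  u1 = a.a.0 :: —a→ u2
  u2 = a.0 :: —a→ u3
  u3 = 0 :: ∅
Q's transition system — 3 states:
  v0 = (b.(0 + 0))\{b} + a.a.0 :: —a→ v1
  v1 = a.0 :: —a→ v2
  v2 = 0 :: ∅
Trace ⟨aaa⟩ through P, begin at {u0}:
  step 1 (a): {u1}
  step 2 (a): {u2}
  step 3 (a): {u3}
  — P admits the full trace.
Trace ⟨aaa⟩ through Q, begin at {v0}:
  step 1 (a): {v1}
  step 2 (a): {v2}
  step 3 (a): no successor for Q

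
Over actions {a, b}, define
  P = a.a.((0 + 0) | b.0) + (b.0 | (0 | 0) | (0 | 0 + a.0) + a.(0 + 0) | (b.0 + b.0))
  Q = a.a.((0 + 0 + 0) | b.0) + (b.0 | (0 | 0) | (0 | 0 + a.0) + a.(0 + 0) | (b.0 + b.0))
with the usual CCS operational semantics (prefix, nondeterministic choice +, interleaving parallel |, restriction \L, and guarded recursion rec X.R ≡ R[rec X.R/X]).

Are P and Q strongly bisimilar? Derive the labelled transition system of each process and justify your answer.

LTS(P): 9 reachable states
  m0 = a.a.((0 + 0) | b.0) + (b.0 | (0 | 0) | (0 | 0 + a.0) + a.(0 + 0) | (b.0 + b.0)) ⊢ -a-> m1, -a-> m2, -a-> m3, -b-> m4, -b-> m5
  m1 = (0 + 0) | (b.0 + b.0) ⊢ -b-> m6
  m2 = a.((0 + 0) | b.0) ⊢ -a-> m7
  m3 = b.0 | (0 | 0) | 0 ⊢ -b-> m8
  m4 = 0 | (0 | 0) | (0 | 0 + a.0) ⊢ -a-> m8
  m5 = a.(0 + 0) | 0 ⊢ -a-> m6
  m6 = (0 + 0) | 0 ⊢ ·
  m7 = (0 + 0) | b.0 ⊢ -b-> m6
  m8 = 0 | (0 | 0) | 0 ⊢ ·
LTS(Q): 10 reachable states
  n0 = a.a.((0 + 0 + 0) | b.0) + (b.0 | (0 | 0) | (0 | 0 + a.0) + a.(0 + 0) | (b.0 + b.0)) ⊢ -a-> n1, -a-> n2, -a-> n3, -b-> n4, -b-> n5
  n1 = (0 + 0) | (b.0 + b.0) ⊢ -b-> n6
  n2 = a.((0 + 0 + 0) | b.0) ⊢ -a-> n7
  n3 = b.0 | (0 | 0) | 0 ⊢ -b-> n8
  n4 = 0 | (0 | 0) | (0 | 0 + a.0) ⊢ -a-> n8
  n5 = a.(0 + 0) | 0 ⊢ -a-> n6
  n6 = (0 + 0) | 0 ⊢ ·
  n7 = (0 + 0 + 0) | b.0 ⊢ -b-> n9
  n8 = 0 | (0 | 0) | 0 ⊢ ·
  n9 = (0 + 0 + 0) | 0 ⊢ ·
Bisimilarity quotient blocks:
  B0 = {m0, n0}
  B1 = {m1, m3, m7, n1, n3, n7}
  B2 = {m6, m8, n6, n8, n9}
  B3 = {m2, n2}
  B4 = {m4, m5, n4, n5}
m0 ∈ B0, n0 ∈ B0 → same block

YES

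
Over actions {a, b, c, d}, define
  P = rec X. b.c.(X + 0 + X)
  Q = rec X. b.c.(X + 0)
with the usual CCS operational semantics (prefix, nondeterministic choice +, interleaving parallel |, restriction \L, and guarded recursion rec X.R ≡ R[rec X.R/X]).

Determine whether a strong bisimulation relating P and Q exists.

P's transition system — 3 states:
  m0 = rec X. b.c.(X + 0 + X) :: —b→ m1
  m1 = c.((rec X. b.c.(X + 0 + X)) + 0 + (rec X. b.c.(X + 0 + X))) :: —c→ m2
  m2 = (rec X. b.c.(X + 0 + X)) + 0 + (rec X. b.c.(X + 0 + X)) :: —b→ m1
Q's transition system — 3 states:
  n0 = rec X. b.c.(X + 0) :: —b→ n1
  n1 = c.((rec X. b.c.(X + 0)) + 0) :: —c→ n2
  n2 = (rec X. b.c.(X + 0)) + 0 :: —b→ n1
Bisimilarity quotient blocks:
  B0 = {m0, m2, n0, n2}
  B1 = {m1, n1}
m0 ∈ B0, n0 ∈ B0 → same block

bisimilar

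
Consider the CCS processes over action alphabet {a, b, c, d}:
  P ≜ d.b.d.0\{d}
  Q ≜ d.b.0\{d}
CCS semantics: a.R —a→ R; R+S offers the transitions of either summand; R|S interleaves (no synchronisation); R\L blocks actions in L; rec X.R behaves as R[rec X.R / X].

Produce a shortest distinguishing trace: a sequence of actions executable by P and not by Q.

Reachable graph of P (4 states):
  s0 = d.b.d.0\{d} has moves -d-> s1
  s1 = b.d.0\{d} has moves -b-> s2
  s2 = d.0\{d} has moves -d-> s3
  s3 = 0\{d} has moves ·
Reachable graph of Q (3 states):
  t0 = d.b.0\{d} has moves -d-> t1
  t1 = b.0\{d} has moves -b-> t2
  t2 = 0\{d} has moves ·
Trace ⟨dbd⟩ through P, begin at {s0}:
  [1] d ⇒ {s1}
  [2] b ⇒ {s2}
  [3] d ⇒ {s3}
  P completes σ.
Trace ⟨dbd⟩ through Q, begin at {t0}:
  [1] d ⇒ {t1}
  [2] b ⇒ {t2}
  [3] d ⇒ no successor for Q

dbd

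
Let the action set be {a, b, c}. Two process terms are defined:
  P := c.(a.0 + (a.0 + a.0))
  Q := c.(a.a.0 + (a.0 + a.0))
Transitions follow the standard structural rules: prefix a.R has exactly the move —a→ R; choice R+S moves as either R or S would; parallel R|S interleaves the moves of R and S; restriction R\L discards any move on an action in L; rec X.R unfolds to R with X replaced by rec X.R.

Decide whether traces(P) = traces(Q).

P's transition system — 3 states:
  p0 = c.(a.0 + (a.0 + a.0)) → -c-> p1
  p1 = a.0 + (a.0 + a.0) → -a-> p2
  p2 = 0 → ∅
Q's transition system — 4 states:
  q0 = c.(a.a.0 + (a.0 + a.0)) → -c-> q1
  q1 = a.a.0 + (a.0 + a.0) → -a-> q2, -a-> q3
  q2 = 0 → ∅
  q3 = a.0 → -a-> q2
Executing caa from Q (initial set {q0}):
  [1] c ⇒ {q1}
  [2] a ⇒ {q2, q3}
  [3] a ⇒ {q2}
  ✓ Q
Executing caa from P (initial set {p0}):
  [1] c ⇒ {p1}
  [2] a ⇒ {p2}
  [3] a ⇒ ∅  — P cannot continue

traces(P) ≠ traces(Q) — witness ⟨caa⟩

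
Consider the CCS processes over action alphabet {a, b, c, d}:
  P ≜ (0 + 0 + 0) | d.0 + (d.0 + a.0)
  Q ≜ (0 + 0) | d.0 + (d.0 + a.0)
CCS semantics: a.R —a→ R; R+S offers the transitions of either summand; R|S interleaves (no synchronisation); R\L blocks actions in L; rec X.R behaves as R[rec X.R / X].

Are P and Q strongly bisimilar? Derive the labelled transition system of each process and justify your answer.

LTS(P): 3 reachable states
  m0 = (0 + 0 + 0) | d.0 + (d.0 + a.0) :: --a--▸ m1, --d--▸ m1, --d--▸ m2
  m1 = 0 :: stopped
  m2 = (0 + 0 + 0) | 0 :: stopped
LTS(Q): 3 reachable states
  n0 = (0 + 0) | d.0 + (d.0 + a.0) :: --a--▸ n1, --d--▸ n1, --d--▸ n2
  n1 = 0 :: stopped
  n2 = (0 + 0) | 0 :: stopped
Bisimilarity quotient blocks:
  B0 = {m0, n0}
  B1 = {m1, m2, n1, n2}
m0 ∈ B0, n0 ∈ B0 → same block

bisimilar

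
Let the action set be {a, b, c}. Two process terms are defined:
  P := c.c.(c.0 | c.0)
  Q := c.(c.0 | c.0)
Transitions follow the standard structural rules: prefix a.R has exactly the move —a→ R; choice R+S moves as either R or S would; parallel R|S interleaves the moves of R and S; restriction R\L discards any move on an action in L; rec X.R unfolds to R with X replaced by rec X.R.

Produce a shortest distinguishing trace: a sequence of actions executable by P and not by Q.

cccc

Reachable graph of P (6 states):
  p0 = c.c.(c.0 | c.0) :: ··c··> p1
  p1 = c.(c.0 | c.0) :: ··c··> p2
  p2 = c.0 | c.0 :: ··c··> p3, ··c··> p4
  p3 = 0 | c.0 :: ··c··> p5
  p4 = c.0 | 0 :: ··c··> p5
  p5 = 0 | 0 :: deadlocked
Reachable graph of Q (5 states):
  q0 = c.(c.0 | c.0) :: ··c··> q1
  q1 = c.0 | c.0 :: ··c··> q2, ··c··> q3
  q2 = 0 | c.0 :: ··c··> q4
  q3 = c.0 | 0 :: ··c··> q4
  q4 = 0 | 0 :: deadlocked
Run σ = ⟨cccc⟩ on P: start {p0}
  step 1 (c): {p1}
  step 2 (c): {p2}
  step 3 (c): {p3, p4}
  step 4 (c): {p5}
  — P admits the full trace.
Run σ = ⟨cccc⟩ on Q: start {q0}
  step 1 (c): {q1}
  step 2 (c): {q2, q3}
  step 3 (c): {q4}
  step 4 (c): ∅  — Q cannot continue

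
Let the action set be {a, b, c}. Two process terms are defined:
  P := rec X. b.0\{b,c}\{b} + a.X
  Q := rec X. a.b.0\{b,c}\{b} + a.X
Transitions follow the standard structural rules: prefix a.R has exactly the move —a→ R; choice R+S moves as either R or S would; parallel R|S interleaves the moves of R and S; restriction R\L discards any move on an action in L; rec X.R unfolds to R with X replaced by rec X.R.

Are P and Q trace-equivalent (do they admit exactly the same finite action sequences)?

LTS(P): 2 reachable states
  m0 = rec X. b.0\{b,c}\{b} + a.X → --a--▸ m0, --b--▸ m1
  m1 = 0\{b,c}\{b} → ·
LTS(Q): 3 reachable states
  n0 = rec X. a.b.0\{b,c}\{b} + a.X → --a--▸ n0, --a--▸ n1
  n1 = b.0\{b,c}\{b} → --b--▸ n2
  n2 = 0\{b,c}\{b} → ·
Trace ⟨b⟩ through P, begin at {m0}:
  step 1 (b): {m1}
  — P admits the full trace.
Trace ⟨b⟩ through Q, begin at {n0}:
  step 1 (b): ∅ (Q stuck)

NO — witness ⟨b⟩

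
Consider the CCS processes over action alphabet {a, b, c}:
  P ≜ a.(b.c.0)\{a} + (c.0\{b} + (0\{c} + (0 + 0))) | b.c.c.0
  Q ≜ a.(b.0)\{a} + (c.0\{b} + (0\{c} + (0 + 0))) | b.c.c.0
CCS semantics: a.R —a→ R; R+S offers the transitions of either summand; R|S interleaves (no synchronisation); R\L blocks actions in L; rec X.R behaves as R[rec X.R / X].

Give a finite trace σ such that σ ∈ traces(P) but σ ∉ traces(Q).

Reachable graph of P (11 states):
  p0 = a.(b.c.0)\{a} + (c.0\{b} + (0\{c} + (0 + 0))) | b.c.c.0 | --a--▸ p1, --b--▸ p2, --c--▸ p3
  p1 = (b.c.0)\{a} | --b--▸ p4
  p2 = (c.0\{b} + (0\{c} + (0 + 0))) | c.c.0 | --c--▸ p5, --c--▸ p6
  p3 = 0\{b} | b.c.c.0 | --b--▸ p6
  p4 = (c.0)\{a} | --c--▸ p7
  p5 = (c.0\{b} + (0\{c} + (0 + 0))) | c.0 | --c--▸ p8, --c--▸ p9
  p6 = 0\{b} | c.c.0 | --c--▸ p9
  p7 = 0\{a} | ∅
  p8 = (c.0\{b} + (0\{c} + (0 + 0))) | 0 | --c--▸ p10
  p9 = 0\{b} | c.0 | --c--▸ p10
  p10 = 0\{b} | 0 | ∅
Reachable graph of Q (10 states):
  q0 = a.(b.0)\{a} + (c.0\{b} + (0\{c} + (0 + 0))) | b.c.c.0 | --a--▸ q1, --b--▸ q2, --c--▸ q3
  q1 = (b.0)\{a} | --b--▸ q4
  q2 = (c.0\{b} + (0\{c} + (0 + 0))) | c.c.0 | --c--▸ q5, --c--▸ q6
  q3 = 0\{b} | b.c.c.0 | --b--▸ q6
  q4 = 0\{a} | ∅
  q5 = (c.0\{b} + (0\{c} + (0 + 0))) | c.0 | --c--▸ q7, --c--▸ q8
  q6 = 0\{b} | c.c.0 | --c--▸ q8
  q7 = (c.0\{b} + (0\{c} + (0 + 0))) | 0 | --c--▸ q9
  q8 = 0\{b} | c.0 | --c--▸ q9
  q9 = 0\{b} | 0 | ∅
Run σ = ⟨abc⟩ on P: start {p0}
  [1] a ⇒ {p1}
  [2] b ⇒ {p4}
  [3] c ⇒ {p7}
  P completes σ.
Run σ = ⟨abc⟩ on Q: start {q0}
  [1] a ⇒ {q1}
  [2] b ⇒ {q4}
  [3] c ⇒ no successor for Q

abc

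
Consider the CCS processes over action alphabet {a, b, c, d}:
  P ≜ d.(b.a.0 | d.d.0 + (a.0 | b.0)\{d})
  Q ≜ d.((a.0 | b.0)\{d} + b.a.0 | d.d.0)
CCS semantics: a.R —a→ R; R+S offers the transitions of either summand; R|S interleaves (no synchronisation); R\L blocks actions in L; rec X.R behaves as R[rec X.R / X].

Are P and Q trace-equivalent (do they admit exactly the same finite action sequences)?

LTS(P): 13 reachable states
  u0 = d.(b.a.0 | d.d.0 + (a.0 | b.0)\{d}) → --d--▸ u1
  u1 = b.a.0 | d.d.0 + (a.0 | b.0)\{d} → --a--▸ u2, --b--▸ u3, --b--▸ u4, --d--▸ u5
  u2 = (0 | b.0)\{d} → --b--▸ u6
  u3 = (a.0 | 0)\{d} → --a--▸ u6
  u4 = a.0 | d.d.0 → --a--▸ u7, --d--▸ u8
  u5 = b.a.0 | d.0 → --b--▸ u8, --d--▸ u9
  u6 = (0 | 0)\{d} → stopped
  u7 = 0 | d.d.0 → --d--▸ u10
  u8 = a.0 | d.0 → --a--▸ u10, --d--▸ u11
  u9 = b.a.0 | 0 → --b--▸ u11
  u10 = 0 | d.0 → --d--▸ u12
  u11 = a.0 | 0 → --a--▸ u12
  u12 = 0 | 0 → stopped
LTS(Q): 13 reachable states
  v0 = d.((a.0 | b.0)\{d} + b.a.0 | d.d.0) → --d--▸ v1
  v1 = (a.0 | b.0)\{d} + b.a.0 | d.d.0 → --a--▸ v2, --b--▸ v3, --b--▸ v4, --d--▸ v5
  v2 = (0 | b.0)\{d} → --b--▸ v6
  v3 = (a.0 | 0)\{d} → --a--▸ v6
  v4 = a.0 | d.d.0 → --a--▸ v7, --d--▸ v8
  v5 = b.a.0 | d.0 → --b--▸ v8, --d--▸ v9
  v6 = (0 | 0)\{d} → stopped
  v7 = 0 | d.d.0 → --d--▸ v10
  v8 = a.0 | d.0 → --a--▸ v10, --d--▸ v11
  v9 = b.a.0 | 0 → --b--▸ v11
  v10 = 0 | d.0 → --d--▸ v12
  v11 = a.0 | 0 → --a--▸ v12
  v12 = 0 | 0 → stopped
Bisimilarity quotient blocks:
  B0 = {u0, v0}
  B1 = {u1, v1}
  B2 = {u5, v5}
  B3 = {u8, v8}
  B4 = {u10, v10}
  B5 = {u12, u6, v12, v6}
  B6 = {u11, u3, v11, v3}
  B7 = {u9, v9}
  B8 = {u2, v2}
  B9 = {u4, v4}
  B10 = {u7, v7}
u0 ∈ B0, v0 ∈ B0 → same block
Bisimilar ⇒ trace-equivalent.

trace-equivalent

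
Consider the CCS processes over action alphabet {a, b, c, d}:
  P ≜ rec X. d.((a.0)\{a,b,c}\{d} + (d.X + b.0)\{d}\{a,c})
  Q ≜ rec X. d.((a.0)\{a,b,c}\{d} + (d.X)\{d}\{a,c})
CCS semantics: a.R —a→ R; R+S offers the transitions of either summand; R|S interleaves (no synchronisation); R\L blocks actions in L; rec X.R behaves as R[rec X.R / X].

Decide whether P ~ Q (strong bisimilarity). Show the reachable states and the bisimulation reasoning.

P's transition system — 3 states:
  m0 = rec X. d.((a.0)\{a,b,c}\{d} + (d.X + b.0)\{d}\{a,c}) → -d-> m1
  m1 = (a.0)\{a,b,c}\{d} + (d.(rec X. d.((a.0)\{a,b,c}\{d} + (d.X + b.0)\{d}\{a,c})) + b.0)\{d}\{a,c} → -b-> m2
  m2 = 0\{d}\{a,c} → ∅
Q's transition system — 2 states:
  n0 = rec X. d.((a.0)\{a,b,c}\{d} + (d.X)\{d}\{a,c}) → -d-> n1
  n1 = (a.0)\{a,b,c}\{d} + (d.(rec X. d.((a.0)\{a,b,c}\{d} + (d.X)\{d}\{a,c})))\{d}\{a,c} → ∅
Bisimilarity quotient blocks:
  B0 = {m0}
  B1 = {m1}
  B2 = {m2, n1}
  B3 = {n0}
m0 ∈ B0, n0 ∈ B3 → different blocks

not bisimilar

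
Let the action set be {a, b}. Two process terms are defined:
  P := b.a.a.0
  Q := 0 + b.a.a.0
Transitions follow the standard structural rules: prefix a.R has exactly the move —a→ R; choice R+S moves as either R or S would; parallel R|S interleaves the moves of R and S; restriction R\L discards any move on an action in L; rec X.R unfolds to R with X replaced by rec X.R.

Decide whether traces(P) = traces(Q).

traces(P) = traces(Q)

Reachable graph of P (4 states):
  u0 = b.a.a.0 has moves --b--▸ u1
  u1 = a.a.0 has moves --a--▸ u2
  u2 = a.0 has moves --a--▸ u3
  u3 = 0 has moves (no moves)
Reachable graph of Q (4 states):
  v0 = 0 + b.a.a.0 has moves --b--▸ v1
  v1 = a.a.0 has moves --a--▸ v2
  v2 = a.0 has moves --a--▸ v3
  v3 = 0 has moves (no moves)
Coarsest stable partition (strong bisimilarity classes):
  B0 = {u0, v0}
  B1 = {u1, v1}
  B2 = {u2, v2}
  B3 = {u3, v3}
u0 ∈ B0, v0 ∈ B0 → same block
Bisimilar ⇒ trace-equivalent.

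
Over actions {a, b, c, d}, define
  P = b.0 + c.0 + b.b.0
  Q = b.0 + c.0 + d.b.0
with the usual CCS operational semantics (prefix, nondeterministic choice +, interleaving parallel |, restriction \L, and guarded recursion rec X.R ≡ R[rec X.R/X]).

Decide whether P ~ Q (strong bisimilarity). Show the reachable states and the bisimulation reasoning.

P ≁ Q

P's transition system — 3 states:
  u0 = b.0 + c.0 + b.b.0 → —b→ u1, —b→ u2, —c→ u1
  u1 = 0 → ·
  u2 = b.0 → —b→ u1
Q's transition system — 3 states:
  v0 = b.0 + c.0 + d.b.0 → —b→ v1, —c→ v1, —d→ v2
  v1 = 0 → ·
  v2 = b.0 → —b→ v1
Bisimilarity quotient blocks:
  B0 = {u0}
  B1 = {u2, v2}
  B2 = {u1, v1}
  B3 = {v0}
u0 ∈ B0, v0 ∈ B3 → different blocks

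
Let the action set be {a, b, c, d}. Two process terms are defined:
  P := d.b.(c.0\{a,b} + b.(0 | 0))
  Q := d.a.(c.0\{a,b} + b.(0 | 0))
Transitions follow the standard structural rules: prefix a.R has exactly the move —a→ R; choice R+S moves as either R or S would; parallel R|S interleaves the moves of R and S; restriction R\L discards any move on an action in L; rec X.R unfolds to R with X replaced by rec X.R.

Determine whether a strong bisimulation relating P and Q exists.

Reachable graph of P (5 states):
  s0 = d.b.(c.0\{a,b} + b.(0 | 0)) has moves --d--▸ s1
  s1 = b.(c.0\{a,b} + b.(0 | 0)) has moves --b--▸ s2
  s2 = c.0\{a,b} + b.(0 | 0) has moves --b--▸ s3, --c--▸ s4
  s3 = 0 | 0 has moves ·
  s4 = 0\{a,b} has moves ·
Reachable graph of Q (5 states):
  t0 = d.a.(c.0\{a,b} + b.(0 | 0)) has moves --d--▸ t1
  t1 = a.(c.0\{a,b} + b.(0 | 0)) has moves --a--▸ t2
  t2 = c.0\{a,b} + b.(0 | 0) has moves --b--▸ t3, --c--▸ t4
  t3 = 0 | 0 has moves ·
  t4 = 0\{a,b} has moves ·
Coarsest stable partition (strong bisimilarity classes):
  B0 = {s0}
  B1 = {s1}
  B2 = {s2, t2}
  B3 = {s3, s4, t3, t4}
  B4 = {t0}
  B5 = {t1}
s0 ∈ B0, t0 ∈ B4 → different blocks

not bisimilar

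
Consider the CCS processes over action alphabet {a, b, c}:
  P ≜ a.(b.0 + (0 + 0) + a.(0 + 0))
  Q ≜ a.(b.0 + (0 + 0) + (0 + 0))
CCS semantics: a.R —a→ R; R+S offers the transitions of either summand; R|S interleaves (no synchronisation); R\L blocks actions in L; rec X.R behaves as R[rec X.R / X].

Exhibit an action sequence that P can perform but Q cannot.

aa

Reachable graph of P (4 states):
  m0 = a.(b.0 + (0 + 0) + a.(0 + 0)) ⊢ -a-> m1
  m1 = b.0 + (0 + 0) + a.(0 + 0) ⊢ -a-> m2, -b-> m3
  m2 = 0 + 0 ⊢ (no moves)
  m3 = 0 ⊢ (no moves)
Reachable graph of Q (3 states):
  n0 = a.(b.0 + (0 + 0) + (0 + 0)) ⊢ -a-> n1
  n1 = b.0 + (0 + 0) + (0 + 0) ⊢ -b-> n2
  n2 = 0 ⊢ (no moves)
Trace ⟨aa⟩ through P, begin at {m0}:
  step 1 (a): {m1}
  step 2 (a): {m2}
  — P admits the full trace.
Trace ⟨aa⟩ through Q, begin at {n0}:
  step 1 (a): {n1}
  step 2 (a): ∅  — Q cannot continue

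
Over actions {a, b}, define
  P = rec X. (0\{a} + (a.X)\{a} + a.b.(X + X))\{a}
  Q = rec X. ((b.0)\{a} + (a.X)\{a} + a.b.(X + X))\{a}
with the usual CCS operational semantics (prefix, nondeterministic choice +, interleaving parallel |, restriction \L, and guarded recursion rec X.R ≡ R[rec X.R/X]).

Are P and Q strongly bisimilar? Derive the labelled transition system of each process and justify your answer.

P ≁ Q

P's transition system — 1 states:
  p0 = rec X. (0\{a} + (a.X)\{a} + a.b.(X + X))\{a} ⊢ deadlocked
Q's transition system — 2 states:
  q0 = rec X. ((b.0)\{a} + (a.X)\{a} + a.b.(X + X))\{a} ⊢ =b=> q1
  q1 = 0\{a}\{a} ⊢ deadlocked
Partition-refinement fixed point:
  B0 = {p0, q1}
  B1 = {q0}
p0 ∈ B0, q0 ∈ B1 → different blocks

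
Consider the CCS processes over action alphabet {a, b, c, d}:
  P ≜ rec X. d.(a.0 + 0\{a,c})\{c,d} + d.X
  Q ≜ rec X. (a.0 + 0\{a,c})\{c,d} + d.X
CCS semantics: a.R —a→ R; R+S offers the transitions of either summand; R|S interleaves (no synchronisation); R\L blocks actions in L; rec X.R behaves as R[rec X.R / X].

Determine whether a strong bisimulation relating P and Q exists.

LTS(P): 3 reachable states
  p0 = rec X. d.(a.0 + 0\{a,c})\{c,d} + d.X :: --d--▸ p0, --d--▸ p1
  p1 = (a.0 + 0\{a,c})\{c,d} :: --a--▸ p2
  p2 = 0\{c,d} :: deadlocked
LTS(Q): 2 reachable states
  q0 = rec X. (a.0 + 0\{a,c})\{c,d} + d.X :: --a--▸ q1, --d--▸ q0
  q1 = 0\{c,d} :: deadlocked
Partition-refinement fixed point:
  B0 = {p0}
  B1 = {p1}
  B2 = {p2, q1}
  B3 = {q0}
p0 ∈ B0, q0 ∈ B3 → different blocks

P ≁ Q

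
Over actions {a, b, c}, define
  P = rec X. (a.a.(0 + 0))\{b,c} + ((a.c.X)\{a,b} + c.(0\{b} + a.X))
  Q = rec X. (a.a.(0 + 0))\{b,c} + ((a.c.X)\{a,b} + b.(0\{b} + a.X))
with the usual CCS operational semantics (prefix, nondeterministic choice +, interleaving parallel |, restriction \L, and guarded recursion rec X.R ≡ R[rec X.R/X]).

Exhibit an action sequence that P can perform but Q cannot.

c

P's transition system — 4 states:
  u0 = rec X. (a.a.(0 + 0))\{b,c} + ((a.c.X)\{a,b} + c.(0\{b} + a.X)) ⊢ -a-> u1, -c-> u2
  u1 = (a.(0 + 0))\{b,c} ⊢ -a-> u3
  u2 = 0\{b} + a.(rec X. (a.a.(0 + 0))\{b,c} + ((a.c.X)\{a,b} + c.(0\{b} + a.X))) ⊢ -a-> u0
  u3 = (0 + 0)\{b,c} ⊢ stopped
Q's transition system — 4 states:
  v0 = rec X. (a.a.(0 + 0))\{b,c} + ((a.c.X)\{a,b} + b.(0\{b} + a.X)) ⊢ -a-> v1, -b-> v2
  v1 = (a.(0 + 0))\{b,c} ⊢ -a-> v3
  v2 = 0\{b} + a.(rec X. (a.a.(0 + 0))\{b,c} + ((a.c.X)\{a,b} + b.(0\{b} + a.X))) ⊢ -a-> v0
  v3 = (0 + 0)\{b,c} ⊢ stopped
Run σ = ⟨c⟩ on P: start {u0}
  [1] c ⇒ {u2}
  — P admits the full trace.
Run σ = ⟨c⟩ on Q: start {v0}
  [1] c ⇒ ∅ (Q stuck)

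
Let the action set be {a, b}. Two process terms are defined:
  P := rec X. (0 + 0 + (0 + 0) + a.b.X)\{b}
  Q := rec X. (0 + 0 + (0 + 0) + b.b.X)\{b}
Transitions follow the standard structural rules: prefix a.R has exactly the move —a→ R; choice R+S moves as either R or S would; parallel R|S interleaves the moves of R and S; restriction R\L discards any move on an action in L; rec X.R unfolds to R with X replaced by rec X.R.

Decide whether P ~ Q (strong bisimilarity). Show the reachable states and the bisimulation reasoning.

Reachable graph of P (2 states):
  m0 = rec X. (0 + 0 + (0 + 0) + a.b.X)\{b} has moves --a--▸ m1
  m1 = (b.(rec X. (0 + 0 + (0 + 0) + a.b.X)\{b}))\{b} has moves stopped
Reachable graph of Q (1 states):
  n0 = rec X. (0 + 0 + (0 + 0) + b.b.X)\{b} has moves stopped
Partition-refinement fixed point:
  B0 = {m0}
  B1 = {m1, n0}
m0 ∈ B0, n0 ∈ B1 → different blocks

P ≁ Q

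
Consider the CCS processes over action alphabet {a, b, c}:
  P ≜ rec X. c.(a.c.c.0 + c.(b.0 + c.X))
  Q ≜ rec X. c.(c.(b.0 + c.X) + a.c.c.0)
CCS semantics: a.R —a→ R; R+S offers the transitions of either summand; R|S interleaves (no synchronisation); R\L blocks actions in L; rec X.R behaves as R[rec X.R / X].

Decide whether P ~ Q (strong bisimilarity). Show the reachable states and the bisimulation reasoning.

LTS(P): 6 reachable states
  m0 = rec X. c.(a.c.c.0 + c.(b.0 + c.X)) ⊢ ··c··> m1
  m1 = a.c.c.0 + c.(b.0 + c.(rec X. c.(a.c.c.0 + c.(b.0 + c.X)))) ⊢ ··a··> m2, ··c··> m3
  m2 = c.c.0 ⊢ ··c··> m4
  m3 = b.0 + c.(rec X. c.(a.c.c.0 + c.(b.0 + c.X))) ⊢ ··b··> m5, ··c··> m0
  m4 = c.0 ⊢ ··c··> m5
  m5 = 0 ⊢ ∅
LTS(Q): 6 reachable states
  n0 = rec X. c.(c.(b.0 + c.X) + a.c.c.0) ⊢ ··c··> n1
  n1 = c.(b.0 + c.(rec X. c.(c.(b.0 + c.X) + a.c.c.0))) + a.c.c.0 ⊢ ··a··> n2, ··c··> n3
  n2 = c.c.0 ⊢ ··c··> n4
  n3 = b.0 + c.(rec X. c.(c.(b.0 + c.X) + a.c.c.0)) ⊢ ··b··> n5, ··c··> n0
  n4 = c.0 ⊢ ··c··> n5
  n5 = 0 ⊢ ∅
Bisimilarity quotient blocks:
  B0 = {m0, n0}
  B1 = {m1, n1}
  B2 = {m2, n2}
  B3 = {m4, n4}
  B4 = {m5, n5}
  B5 = {m3, n3}
m0 ∈ B0, n0 ∈ B0 → same block

YES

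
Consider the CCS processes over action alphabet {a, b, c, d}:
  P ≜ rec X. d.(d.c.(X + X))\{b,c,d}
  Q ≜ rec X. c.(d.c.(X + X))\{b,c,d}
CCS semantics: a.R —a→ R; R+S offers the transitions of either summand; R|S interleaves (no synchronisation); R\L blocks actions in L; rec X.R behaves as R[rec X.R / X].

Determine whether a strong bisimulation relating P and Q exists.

Reachable graph of P (2 states):
  s0 = rec X. d.(d.c.(X + X))\{b,c,d} has moves —d→ s1
  s1 = (d.c.((rec X. d.(d.c.(X + X))\{b,c,d}) + (rec X. d.(d.c.(X + X))\{b,c,d})))\{b,c,d} has moves (no moves)
Reachable graph of Q (2 states):
  t0 = rec X. c.(d.c.(X + X))\{b,c,d} has moves —c→ t1
  t1 = (d.c.((rec X. c.(d.c.(X + X))\{b,c,d}) + (rec X. c.(d.c.(X + X))\{b,c,d})))\{b,c,d} has moves (no moves)
Bisimilarity quotient blocks:
  B0 = {s0}
  B1 = {s1, t1}
  B2 = {t0}
s0 ∈ B0, t0 ∈ B2 → different blocks

P ≁ Q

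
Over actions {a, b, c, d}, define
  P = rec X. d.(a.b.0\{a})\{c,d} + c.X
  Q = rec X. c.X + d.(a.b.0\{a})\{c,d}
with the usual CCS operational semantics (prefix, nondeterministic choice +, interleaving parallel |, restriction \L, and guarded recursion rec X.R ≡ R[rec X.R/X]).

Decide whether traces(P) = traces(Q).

trace-equivalent

LTS(P): 4 reachable states
  s0 = rec X. d.(a.b.0\{a})\{c,d} + c.X :: -c-> s0, -d-> s1
  s1 = (a.b.0\{a})\{c,d} :: -a-> s2
  s2 = (b.0\{a})\{c,d} :: -b-> s3
  s3 = 0\{a}\{c,d} :: ·
LTS(Q): 4 reachable states
  t0 = rec X. c.X + d.(a.b.0\{a})\{c,d} :: -c-> t0, -d-> t1
  t1 = (a.b.0\{a})\{c,d} :: -a-> t2
  t2 = (b.0\{a})\{c,d} :: -b-> t3
  t3 = 0\{a}\{c,d} :: ·
Bisimilarity quotient blocks:
  B0 = {s0, t0}
  B1 = {s1, t1}
  B2 = {s2, t2}
  B3 = {s3, t3}
s0 ∈ B0, t0 ∈ B0 → same block
Bisimilar ⇒ trace-equivalent.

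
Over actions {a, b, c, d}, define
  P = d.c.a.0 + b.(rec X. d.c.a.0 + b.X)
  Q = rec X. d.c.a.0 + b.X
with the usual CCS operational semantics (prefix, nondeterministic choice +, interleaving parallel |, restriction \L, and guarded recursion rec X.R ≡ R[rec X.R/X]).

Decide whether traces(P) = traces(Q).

P's transition system — 5 states:
  m0 = d.c.a.0 + b.(rec X. d.c.a.0 + b.X) has moves -b-> m1, -d-> m2
  m1 = rec X. d.c.a.0 + b.X has moves -b-> m1, -d-> m2
  m2 = c.a.0 has moves -c-> m3
  m3 = a.0 has moves -a-> m4
  m4 = 0 has moves ·
Q's transition system — 4 states:
  n0 = rec X. d.c.a.0 + b.X has moves -b-> n0, -d-> n1
  n1 = c.a.0 has moves -c-> n2
  n2 = a.0 has moves -a-> n3
  n3 = 0 has moves ·
Bisimilarity quotient blocks:
  B0 = {m0, m1, n0}
  B1 = {m2, n1}
  B2 = {m3, n2}
  B3 = {m4, n3}
m0 ∈ B0, n0 ∈ B0 → same block
Bisimilar ⇒ trace-equivalent.

YES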